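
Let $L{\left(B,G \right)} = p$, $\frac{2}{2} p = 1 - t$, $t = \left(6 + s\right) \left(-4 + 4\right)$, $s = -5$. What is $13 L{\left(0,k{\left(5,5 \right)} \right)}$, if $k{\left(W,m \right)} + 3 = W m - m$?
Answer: $13$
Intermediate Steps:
$k{\left(W,m \right)} = -3 - m + W m$ ($k{\left(W,m \right)} = -3 + \left(W m - m\right) = -3 + \left(- m + W m\right) = -3 - m + W m$)
$t = 0$ ($t = \left(6 - 5\right) \left(-4 + 4\right) = 1 \cdot 0 = 0$)
$p = 1$ ($p = 1 - 0 = 1 + 0 = 1$)
$L{\left(B,G \right)} = 1$
$13 L{\left(0,k{\left(5,5 \right)} \right)} = 13 \cdot 1 = 13$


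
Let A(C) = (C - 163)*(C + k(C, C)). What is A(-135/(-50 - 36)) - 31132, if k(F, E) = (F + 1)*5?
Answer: -61866798/1849 ≈ -33460.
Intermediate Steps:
k(F, E) = 5 + 5*F (k(F, E) = (1 + F)*5 = 5 + 5*F)
A(C) = (-163 + C)*(5 + 6*C) (A(C) = (C - 163)*(C + (5 + 5*C)) = (-163 + C)*(5 + 6*C))
A(-135/(-50 - 36)) - 31132 = (-815 - (-131355)/(-50 - 36) + 6*(-135/(-50 - 36))**2) - 31132 = (-815 - (-131355)/(-86) + 6*(-135/(-86))**2) - 31132 = (-815 - (-131355)*(-1)/86 + 6*(-135*(-1/86))**2) - 31132 = (-815 - 973*135/86 + 6*(135/86)**2) - 31132 = (-815 - 131355/86 + 6*(18225/7396)) - 31132 = (-815 - 131355/86 + 54675/3698) - 31132 = -4303730/1849 - 31132 = -61866798/1849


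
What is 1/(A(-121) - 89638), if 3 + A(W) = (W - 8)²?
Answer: -1/73000 ≈ -1.3699e-5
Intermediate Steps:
A(W) = -3 + (-8 + W)² (A(W) = -3 + (W - 8)² = -3 + (-8 + W)²)
1/(A(-121) - 89638) = 1/((-3 + (-8 - 121)²) - 89638) = 1/((-3 + (-129)²) - 89638) = 1/((-3 + 16641) - 89638) = 1/(16638 - 89638) = 1/(-73000) = -1/73000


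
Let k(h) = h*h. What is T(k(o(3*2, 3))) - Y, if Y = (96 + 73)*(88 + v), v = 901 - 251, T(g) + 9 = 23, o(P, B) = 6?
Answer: -124708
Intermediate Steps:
k(h) = h**2
T(g) = 14 (T(g) = -9 + 23 = 14)
v = 650
Y = 124722 (Y = (96 + 73)*(88 + 650) = 169*738 = 124722)
T(k(o(3*2, 3))) - Y = 14 - 1*124722 = 14 - 124722 = -124708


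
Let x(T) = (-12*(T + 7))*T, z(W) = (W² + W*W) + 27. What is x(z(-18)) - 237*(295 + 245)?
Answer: -5652180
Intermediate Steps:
z(W) = 27 + 2*W² (z(W) = (W² + W²) + 27 = 2*W² + 27 = 27 + 2*W²)
x(T) = T*(-84 - 12*T) (x(T) = (-12*(7 + T))*T = (-84 - 12*T)*T = T*(-84 - 12*T))
x(z(-18)) - 237*(295 + 245) = -12*(27 + 2*(-18)²)*(7 + (27 + 2*(-18)²)) - 237*(295 + 245) = -12*(27 + 2*324)*(7 + (27 + 2*324)) - 237*540 = -12*(27 + 648)*(7 + (27 + 648)) - 1*127980 = -12*675*(7 + 675) - 127980 = -12*675*682 - 127980 = -5524200 - 127980 = -5652180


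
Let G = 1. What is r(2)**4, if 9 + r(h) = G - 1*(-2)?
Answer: 1296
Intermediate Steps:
r(h) = -6 (r(h) = -9 + (1 - 1*(-2)) = -9 + (1 + 2) = -9 + 3 = -6)
r(2)**4 = (-6)**4 = 1296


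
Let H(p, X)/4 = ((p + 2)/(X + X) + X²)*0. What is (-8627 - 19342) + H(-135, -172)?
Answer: -27969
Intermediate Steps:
H(p, X) = 0 (H(p, X) = 4*(((p + 2)/(X + X) + X²)*0) = 4*(((2 + p)/((2*X)) + X²)*0) = 4*(((2 + p)*(1/(2*X)) + X²)*0) = 4*(((2 + p)/(2*X) + X²)*0) = 4*((X² + (2 + p)/(2*X))*0) = 4*0 = 0)
(-8627 - 19342) + H(-135, -172) = (-8627 - 19342) + 0 = -27969 + 0 = -27969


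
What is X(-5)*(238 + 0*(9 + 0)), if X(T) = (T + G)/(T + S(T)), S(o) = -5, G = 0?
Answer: 119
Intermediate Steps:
X(T) = T/(-5 + T) (X(T) = (T + 0)/(T - 5) = T/(-5 + T))
X(-5)*(238 + 0*(9 + 0)) = (-5/(-5 - 5))*(238 + 0*(9 + 0)) = (-5/(-10))*(238 + 0*9) = (-5*(-⅒))*(238 + 0) = (½)*238 = 119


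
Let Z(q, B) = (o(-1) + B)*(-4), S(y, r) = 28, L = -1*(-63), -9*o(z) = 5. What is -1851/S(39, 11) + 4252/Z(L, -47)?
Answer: -32772/749 ≈ -43.754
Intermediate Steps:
o(z) = -5/9 (o(z) = -⅑*5 = -5/9)
L = 63
Z(q, B) = 20/9 - 4*B (Z(q, B) = (-5/9 + B)*(-4) = 20/9 - 4*B)
-1851/S(39, 11) + 4252/Z(L, -47) = -1851/28 + 4252/(20/9 - 4*(-47)) = -1851*1/28 + 4252/(20/9 + 188) = -1851/28 + 4252/(1712/9) = -1851/28 + 4252*(9/1712) = -1851/28 + 9567/428 = -32772/749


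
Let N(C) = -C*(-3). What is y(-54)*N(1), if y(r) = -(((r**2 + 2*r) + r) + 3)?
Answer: -8271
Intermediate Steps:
y(r) = -3 - r**2 - 3*r (y(r) = -((r**2 + 3*r) + 3) = -(3 + r**2 + 3*r) = -3 - r**2 - 3*r)
N(C) = 3*C
y(-54)*N(1) = (-3 - 1*(-54)**2 - 3*(-54))*(3*1) = (-3 - 1*2916 + 162)*3 = (-3 - 2916 + 162)*3 = -2757*3 = -8271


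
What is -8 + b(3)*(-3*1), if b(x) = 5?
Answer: -23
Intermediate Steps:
-8 + b(3)*(-3*1) = -8 + 5*(-3*1) = -8 + 5*(-3) = -8 - 15 = -23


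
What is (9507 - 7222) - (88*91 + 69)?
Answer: -5792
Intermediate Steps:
(9507 - 7222) - (88*91 + 69) = 2285 - (8008 + 69) = 2285 - 1*8077 = 2285 - 8077 = -5792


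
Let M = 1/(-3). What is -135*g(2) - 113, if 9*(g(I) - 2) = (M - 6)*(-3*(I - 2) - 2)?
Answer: -573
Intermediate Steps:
M = -1/3 (M = 1*(-1/3) = -1/3 ≈ -0.33333)
g(I) = -22/27 + 19*I/9 (g(I) = 2 + ((-1/3 - 6)*(-3*(I - 2) - 2))/9 = 2 + (-19*(-3*(-2 + I) - 2)/3)/9 = 2 + (-19*((6 - 3*I) - 2)/3)/9 = 2 + (-19*(4 - 3*I)/3)/9 = 2 + (-76/3 + 19*I)/9 = 2 + (-76/27 + 19*I/9) = -22/27 + 19*I/9)
-135*g(2) - 113 = -135*(-22/27 + (19/9)*2) - 113 = -135*(-22/27 + 38/9) - 113 = -135*92/27 - 113 = -460 - 113 = -573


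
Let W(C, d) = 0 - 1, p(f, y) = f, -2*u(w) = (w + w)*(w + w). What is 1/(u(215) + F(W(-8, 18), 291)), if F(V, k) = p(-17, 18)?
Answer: -1/92467 ≈ -1.0815e-5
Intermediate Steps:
u(w) = -2*w² (u(w) = -(w + w)*(w + w)/2 = -2*w*2*w/2 = -2*w²)
W(C, d) = -1
F(V, k) = -17
1/(u(215) + F(W(-8, 18), 291)) = 1/(-2*215² - 17) = 1/(-2*46225 - 17) = 1/(-92450 - 17) = 1/(-92467) = -1/92467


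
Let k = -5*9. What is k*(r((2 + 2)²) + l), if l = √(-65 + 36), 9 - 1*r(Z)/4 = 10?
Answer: 180 - 45*I*√29 ≈ 180.0 - 242.33*I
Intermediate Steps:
k = -45
r(Z) = -4 (r(Z) = 36 - 4*10 = 36 - 40 = -4)
l = I*√29 (l = √(-29) = I*√29 ≈ 5.3852*I)
k*(r((2 + 2)²) + l) = -45*(-4 + I*√29) = 180 - 45*I*√29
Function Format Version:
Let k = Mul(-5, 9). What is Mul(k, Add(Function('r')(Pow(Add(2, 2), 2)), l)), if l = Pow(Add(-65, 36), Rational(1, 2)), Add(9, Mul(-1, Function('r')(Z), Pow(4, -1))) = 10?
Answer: Add(180, Mul(-45, I, Pow(29, Rational(1, 2)))) ≈ Add(180.00, Mul(-242.33, I))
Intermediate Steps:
k = -45
Function('r')(Z) = -4 (Function('r')(Z) = Add(36, Mul(-4, 10)) = Add(36, -40) = -4)
l = Mul(I, Pow(29, Rational(1, 2))) (l = Pow(-29, Rational(1, 2)) = Mul(I, Pow(29, Rational(1, 2))) ≈ Mul(5.3852, I))
Mul(k, Add(Function('r')(Pow(Add(2, 2), 2)), l)) = Mul(-45, Add(-4, Mul(I, Pow(29, Rational(1, 2))))) = Add(180, Mul(-45, I, Pow(29, Rational(1, 2))))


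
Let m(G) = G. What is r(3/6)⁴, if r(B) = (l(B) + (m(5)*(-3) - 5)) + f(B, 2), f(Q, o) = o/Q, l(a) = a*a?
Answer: 15752961/256 ≈ 61535.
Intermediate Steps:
l(a) = a²
r(B) = -20 + B² + 2/B (r(B) = (B² + (5*(-3) - 5)) + 2/B = (B² + (-15 - 5)) + 2/B = (B² - 20) + 2/B = (-20 + B²) + 2/B = -20 + B² + 2/B)
r(3/6)⁴ = (-20 + (3/6)² + 2/((3/6)))⁴ = (-20 + (3*(⅙))² + 2/((3*(⅙))))⁴ = (-20 + (½)² + 2/(½))⁴ = (-20 + ¼ + 2*2)⁴ = (-20 + ¼ + 4)⁴ = (-63/4)⁴ = 15752961/256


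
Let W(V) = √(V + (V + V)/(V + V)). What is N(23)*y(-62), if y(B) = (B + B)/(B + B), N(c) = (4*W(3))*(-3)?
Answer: -24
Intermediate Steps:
W(V) = √(1 + V) (W(V) = √(V + (2*V)/((2*V))) = √(V + (2*V)*(1/(2*V))) = √(V + 1) = √(1 + V))
N(c) = -24 (N(c) = (4*√(1 + 3))*(-3) = (4*√4)*(-3) = (4*2)*(-3) = 8*(-3) = -24)
y(B) = 1 (y(B) = (2*B)/((2*B)) = (2*B)*(1/(2*B)) = 1)
N(23)*y(-62) = -24*1 = -24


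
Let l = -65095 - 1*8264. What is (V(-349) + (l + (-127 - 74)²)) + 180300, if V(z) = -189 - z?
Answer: 147502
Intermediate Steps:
l = -73359 (l = -65095 - 8264 = -73359)
(V(-349) + (l + (-127 - 74)²)) + 180300 = ((-189 - 1*(-349)) + (-73359 + (-127 - 74)²)) + 180300 = ((-189 + 349) + (-73359 + (-201)²)) + 180300 = (160 + (-73359 + 40401)) + 180300 = (160 - 32958) + 180300 = -32798 + 180300 = 147502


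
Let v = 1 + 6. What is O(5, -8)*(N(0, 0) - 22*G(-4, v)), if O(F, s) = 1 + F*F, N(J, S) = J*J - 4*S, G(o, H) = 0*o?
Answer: 0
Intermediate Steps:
v = 7
G(o, H) = 0
N(J, S) = J**2 - 4*S
O(F, s) = 1 + F**2
O(5, -8)*(N(0, 0) - 22*G(-4, v)) = (1 + 5**2)*((0**2 - 4*0) - 22*0) = (1 + 25)*((0 + 0) + 0) = 26*(0 + 0) = 26*0 = 0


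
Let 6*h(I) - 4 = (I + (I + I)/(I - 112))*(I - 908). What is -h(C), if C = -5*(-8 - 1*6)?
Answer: 83794/9 ≈ 9310.4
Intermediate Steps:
C = 70 (C = -5*(-8 - 6) = -5*(-14) = 70)
h(I) = ⅔ + (-908 + I)*(I + 2*I/(-112 + I))/6 (h(I) = ⅔ + ((I + (I + I)/(I - 112))*(I - 908))/6 = ⅔ + ((I + (2*I)/(-112 + I))*(-908 + I))/6 = ⅔ + ((I + 2*I/(-112 + I))*(-908 + I))/6 = ⅔ + ((-908 + I)*(I + 2*I/(-112 + I)))/6 = ⅔ + (-908 + I)*(I + 2*I/(-112 + I))/6)
-h(C) = -(-448 + 70³ - 1018*70² + 99884*70)/(6*(-112 + 70)) = -(-448 + 343000 - 1018*4900 + 6991880)/(6*(-42)) = -(-1)*(-448 + 343000 - 4988200 + 6991880)/(6*42) = -(-1)*2346232/(6*42) = -1*(-83794/9) = 83794/9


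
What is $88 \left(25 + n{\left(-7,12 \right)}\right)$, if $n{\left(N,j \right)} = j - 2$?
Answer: $3080$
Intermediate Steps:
$n{\left(N,j \right)} = -2 + j$ ($n{\left(N,j \right)} = j - 2 = -2 + j$)
$88 \left(25 + n{\left(-7,12 \right)}\right) = 88 \left(25 + \left(-2 + 12\right)\right) = 88 \left(25 + 10\right) = 88 \cdot 35 = 3080$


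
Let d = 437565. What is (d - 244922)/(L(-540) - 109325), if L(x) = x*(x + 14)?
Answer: 2321/2105 ≈ 1.1026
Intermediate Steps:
L(x) = x*(14 + x)
(d - 244922)/(L(-540) - 109325) = (437565 - 244922)/(-540*(14 - 540) - 109325) = 192643/(-540*(-526) - 109325) = 192643/(284040 - 109325) = 192643/174715 = 192643*(1/174715) = 2321/2105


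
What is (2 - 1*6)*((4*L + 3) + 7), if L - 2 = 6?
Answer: -168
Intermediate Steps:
L = 8 (L = 2 + 6 = 8)
(2 - 1*6)*((4*L + 3) + 7) = (2 - 1*6)*((4*8 + 3) + 7) = (2 - 6)*((32 + 3) + 7) = -4*(35 + 7) = -4*42 = -168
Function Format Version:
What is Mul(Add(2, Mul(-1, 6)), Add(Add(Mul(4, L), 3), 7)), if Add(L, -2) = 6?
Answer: -168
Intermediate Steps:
L = 8 (L = Add(2, 6) = 8)
Mul(Add(2, Mul(-1, 6)), Add(Add(Mul(4, L), 3), 7)) = Mul(Add(2, Mul(-1, 6)), Add(Add(Mul(4, 8), 3), 7)) = Mul(Add(2, -6), Add(Add(32, 3), 7)) = Mul(-4, Add(35, 7)) = Mul(-4, 42) = -168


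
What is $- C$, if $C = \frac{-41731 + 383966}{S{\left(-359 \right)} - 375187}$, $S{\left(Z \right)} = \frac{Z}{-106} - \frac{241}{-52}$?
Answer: $\frac{188639932}{206798653} \approx 0.91219$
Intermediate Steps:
$S{\left(Z \right)} = \frac{241}{52} - \frac{Z}{106}$ ($S{\left(Z \right)} = Z \left(- \frac{1}{106}\right) - - \frac{241}{52} = - \frac{Z}{106} + \frac{241}{52} = \frac{241}{52} - \frac{Z}{106}$)
$C = - \frac{188639932}{206798653}$ ($C = \frac{-41731 + 383966}{\left(\frac{241}{52} - - \frac{359}{106}\right) - 375187} = \frac{342235}{\left(\frac{241}{52} + \frac{359}{106}\right) - 375187} = \frac{342235}{\frac{22107}{2756} - 375187} = \frac{342235}{- \frac{1033993265}{2756}} = 342235 \left(- \frac{2756}{1033993265}\right) = - \frac{188639932}{206798653} \approx -0.91219$)
$- C = \left(-1\right) \left(- \frac{188639932}{206798653}\right) = \frac{188639932}{206798653}$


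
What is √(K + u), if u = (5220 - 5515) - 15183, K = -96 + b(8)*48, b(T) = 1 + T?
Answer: I*√15142 ≈ 123.05*I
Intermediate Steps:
K = 336 (K = -96 + (1 + 8)*48 = -96 + 9*48 = -96 + 432 = 336)
u = -15478 (u = -295 - 15183 = -15478)
√(K + u) = √(336 - 15478) = √(-15142) = I*√15142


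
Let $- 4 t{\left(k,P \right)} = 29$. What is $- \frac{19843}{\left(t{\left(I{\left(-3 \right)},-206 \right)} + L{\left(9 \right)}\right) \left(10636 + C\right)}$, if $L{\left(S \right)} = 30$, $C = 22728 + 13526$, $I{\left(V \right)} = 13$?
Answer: $- \frac{39686}{2133495} \approx -0.018601$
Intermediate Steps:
$C = 36254$
$t{\left(k,P \right)} = - \frac{29}{4}$ ($t{\left(k,P \right)} = \left(- \frac{1}{4}\right) 29 = - \frac{29}{4}$)
$- \frac{19843}{\left(t{\left(I{\left(-3 \right)},-206 \right)} + L{\left(9 \right)}\right) \left(10636 + C\right)} = - \frac{19843}{\left(- \frac{29}{4} + 30\right) \left(10636 + 36254\right)} = - \frac{19843}{\frac{91}{4} \cdot 46890} = - \frac{19843}{\frac{2133495}{2}} = \left(-19843\right) \frac{2}{2133495} = - \frac{39686}{2133495}$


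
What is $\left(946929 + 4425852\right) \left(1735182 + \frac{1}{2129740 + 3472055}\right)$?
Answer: $\frac{17408050158607407557}{1867265} \approx 9.3227 \cdot 10^{12}$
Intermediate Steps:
$\left(946929 + 4425852\right) \left(1735182 + \frac{1}{2129740 + 3472055}\right) = 5372781 \left(1735182 + \frac{1}{5601795}\right) = 5372781 \cdot \frac{9720133851691}{5601795} = \frac{17408050158607407557}{1867265}$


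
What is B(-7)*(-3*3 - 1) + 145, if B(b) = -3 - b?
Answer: 105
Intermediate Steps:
B(-7)*(-3*3 - 1) + 145 = (-3 - 1*(-7))*(-3*3 - 1) + 145 = (-3 + 7)*(-9 - 1) + 145 = 4*(-10) + 145 = -40 + 145 = 105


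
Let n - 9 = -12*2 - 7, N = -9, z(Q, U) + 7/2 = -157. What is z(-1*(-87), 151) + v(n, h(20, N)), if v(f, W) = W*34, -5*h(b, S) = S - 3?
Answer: -789/10 ≈ -78.900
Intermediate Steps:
z(Q, U) = -321/2 (z(Q, U) = -7/2 - 157 = -321/2)
n = -22 (n = 9 + (-12*2 - 7) = 9 + (-24 - 7) = 9 - 31 = -22)
h(b, S) = ⅗ - S/5 (h(b, S) = -(S - 3)/5 = -(-3 + S)/5 = ⅗ - S/5)
v(f, W) = 34*W
z(-1*(-87), 151) + v(n, h(20, N)) = -321/2 + 34*(⅗ - ⅕*(-9)) = -321/2 + 34*(⅗ + 9/5) = -321/2 + 34*(12/5) = -321/2 + 408/5 = -789/10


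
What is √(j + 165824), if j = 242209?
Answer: 3*√45337 ≈ 638.77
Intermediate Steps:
√(j + 165824) = √(242209 + 165824) = √408033 = 3*√45337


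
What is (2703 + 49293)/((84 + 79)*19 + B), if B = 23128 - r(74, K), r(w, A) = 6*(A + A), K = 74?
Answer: 51996/25337 ≈ 2.0522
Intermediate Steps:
r(w, A) = 12*A (r(w, A) = 6*(2*A) = 12*A)
B = 22240 (B = 23128 - 12*74 = 23128 - 1*888 = 23128 - 888 = 22240)
(2703 + 49293)/((84 + 79)*19 + B) = (2703 + 49293)/((84 + 79)*19 + 22240) = 51996/(163*19 + 22240) = 51996/(3097 + 22240) = 51996/25337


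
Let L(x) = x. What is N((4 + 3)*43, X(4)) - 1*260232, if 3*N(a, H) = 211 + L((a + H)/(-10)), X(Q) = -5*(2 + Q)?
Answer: -2601707/10 ≈ -2.6017e+5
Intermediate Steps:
X(Q) = -10 - 5*Q
N(a, H) = 211/3 - H/30 - a/30 (N(a, H) = (211 + (a + H)/(-10))/3 = (211 + (H + a)*(-⅒))/3 = (211 + (-H/10 - a/10))/3 = (211 - H/10 - a/10)/3 = 211/3 - H/30 - a/30)
N((4 + 3)*43, X(4)) - 1*260232 = (211/3 - (-10 - 5*4)/30 - (4 + 3)*43/30) - 1*260232 = (211/3 - (-10 - 20)/30 - 7*43/30) - 260232 = (211/3 - 1/30*(-30) - 1/30*301) - 260232 = (211/3 + 1 - 301/30) - 260232 = 613/10 - 260232 = -2601707/10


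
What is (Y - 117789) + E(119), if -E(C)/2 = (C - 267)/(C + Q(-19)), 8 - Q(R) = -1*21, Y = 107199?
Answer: -10588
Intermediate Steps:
Q(R) = 29 (Q(R) = 8 - (-1)*21 = 8 - 1*(-21) = 8 + 21 = 29)
E(C) = -2*(-267 + C)/(29 + C) (E(C) = -2*(C - 267)/(C + 29) = -2*(-267 + C)/(29 + C))
(Y - 117789) + E(119) = (107199 - 117789) + 2*(267 - 1*119)/(29 + 119) = -10590 + 2*(267 - 119)/148 = -10590 + 2*(1/148)*148 = -10590 + 2 = -10588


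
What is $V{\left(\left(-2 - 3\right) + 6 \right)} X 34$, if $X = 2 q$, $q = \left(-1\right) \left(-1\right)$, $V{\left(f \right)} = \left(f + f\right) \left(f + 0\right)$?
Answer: $136$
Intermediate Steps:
$V{\left(f \right)} = 2 f^{2}$ ($V{\left(f \right)} = 2 f f = 2 f^{2}$)
$q = 1$
$X = 2$ ($X = 2 \cdot 1 = 2$)
$V{\left(\left(-2 - 3\right) + 6 \right)} X 34 = 2 \left(\left(-2 - 3\right) + 6\right)^{2} \cdot 2 \cdot 34 = 2 \left(-5 + 6\right)^{2} \cdot 2 \cdot 34 = 2 \cdot 1^{2} \cdot 2 \cdot 34 = 2 \cdot 1 \cdot 2 \cdot 34 = 2 \cdot 2 \cdot 34 = 4 \cdot 34 = 136$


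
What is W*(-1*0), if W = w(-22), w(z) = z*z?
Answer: 0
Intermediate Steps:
w(z) = z²
W = 484 (W = (-22)² = 484)
W*(-1*0) = 484*(-1*0) = 484*0 = 0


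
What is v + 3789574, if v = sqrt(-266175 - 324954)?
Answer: 3789574 + 3*I*sqrt(65681) ≈ 3.7896e+6 + 768.85*I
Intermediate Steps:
v = 3*I*sqrt(65681) (v = sqrt(-591129) = 3*I*sqrt(65681) ≈ 768.85*I)
v + 3789574 = 3*I*sqrt(65681) + 3789574 = 3789574 + 3*I*sqrt(65681)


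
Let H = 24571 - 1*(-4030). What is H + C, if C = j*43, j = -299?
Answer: 15744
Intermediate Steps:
C = -12857 (C = -299*43 = -12857)
H = 28601 (H = 24571 + 4030 = 28601)
H + C = 28601 - 12857 = 15744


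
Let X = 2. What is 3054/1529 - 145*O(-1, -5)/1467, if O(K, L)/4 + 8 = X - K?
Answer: 8914318/2243043 ≈ 3.9742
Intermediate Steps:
O(K, L) = -24 - 4*K (O(K, L) = -32 + 4*(2 - K) = -32 + (8 - 4*K) = -24 - 4*K)
3054/1529 - 145*O(-1, -5)/1467 = 3054/1529 - 145*(-24 - 4*(-1))/1467 = 3054*(1/1529) - 145*(-24 + 4)*(1/1467) = 3054/1529 - 145*(-20)*(1/1467) = 3054/1529 + 2900*(1/1467) = 3054/1529 + 2900/1467 = 8914318/2243043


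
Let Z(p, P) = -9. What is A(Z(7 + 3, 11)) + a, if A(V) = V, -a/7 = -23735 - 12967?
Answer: 256905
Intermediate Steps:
a = 256914 (a = -7*(-23735 - 12967) = -7*(-36702) = 256914)
A(Z(7 + 3, 11)) + a = -9 + 256914 = 256905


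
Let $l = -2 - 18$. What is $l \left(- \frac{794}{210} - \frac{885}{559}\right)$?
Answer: $\frac{1259392}{11739} \approx 107.28$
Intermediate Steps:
$l = -20$ ($l = -2 - 18 = -20$)
$l \left(- \frac{794}{210} - \frac{885}{559}\right) = - 20 \left(- \frac{794}{210} - \frac{885}{559}\right) = - 20 \left(\left(-794\right) \frac{1}{210} - \frac{885}{559}\right) = - 20 \left(- \frac{397}{105} - \frac{885}{559}\right) = \left(-20\right) \left(- \frac{314848}{58695}\right) = \frac{1259392}{11739}$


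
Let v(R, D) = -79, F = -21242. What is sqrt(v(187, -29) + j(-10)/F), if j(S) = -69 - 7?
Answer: I*sqrt(24684881)/559 ≈ 8.888*I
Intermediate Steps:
j(S) = -76
sqrt(v(187, -29) + j(-10)/F) = sqrt(-79 - 76/(-21242)) = sqrt(-79 - 76*(-1/21242)) = sqrt(-79 + 2/559) = sqrt(-44159/559) = I*sqrt(24684881)/559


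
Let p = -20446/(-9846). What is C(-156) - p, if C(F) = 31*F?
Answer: -23817851/4923 ≈ -4838.1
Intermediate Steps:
p = 10223/4923 (p = -20446*(-1/9846) = 10223/4923 ≈ 2.0766)
C(-156) - p = 31*(-156) - 1*10223/4923 = -4836 - 10223/4923 = -23817851/4923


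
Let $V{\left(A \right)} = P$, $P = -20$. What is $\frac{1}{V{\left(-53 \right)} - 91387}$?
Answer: $- \frac{1}{91407} \approx -1.094 \cdot 10^{-5}$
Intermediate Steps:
$V{\left(A \right)} = -20$
$\frac{1}{V{\left(-53 \right)} - 91387} = \frac{1}{-20 - 91387} = \frac{1}{-91407} = - \frac{1}{91407}$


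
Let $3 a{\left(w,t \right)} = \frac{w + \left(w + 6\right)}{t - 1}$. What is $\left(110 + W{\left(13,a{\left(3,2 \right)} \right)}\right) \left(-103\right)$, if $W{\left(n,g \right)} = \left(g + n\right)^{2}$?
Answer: $-41097$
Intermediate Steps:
$a{\left(w,t \right)} = \frac{6 + 2 w}{3 \left(-1 + t\right)}$ ($a{\left(w,t \right)} = \frac{\left(w + \left(w + 6\right)\right) \frac{1}{t - 1}}{3} = \frac{\left(w + \left(6 + w\right)\right) \frac{1}{-1 + t}}{3} = \frac{\left(6 + 2 w\right) \frac{1}{-1 + t}}{3} = \frac{\frac{1}{-1 + t} \left(6 + 2 w\right)}{3} = \frac{6 + 2 w}{3 \left(-1 + t\right)}$)
$\left(110 + W{\left(13,a{\left(3,2 \right)} \right)}\right) \left(-103\right) = \left(110 + \left(\frac{2 \left(3 + 3\right)}{3 \left(-1 + 2\right)} + 13\right)^{2}\right) \left(-103\right) = \left(110 + \left(\frac{2}{3} \cdot 1^{-1} \cdot 6 + 13\right)^{2}\right) \left(-103\right) = \left(110 + \left(\frac{2}{3} \cdot 1 \cdot 6 + 13\right)^{2}\right) \left(-103\right) = \left(110 + \left(4 + 13\right)^{2}\right) \left(-103\right) = \left(110 + 17^{2}\right) \left(-103\right) = \left(110 + 289\right) \left(-103\right) = 399 \left(-103\right) = -41097$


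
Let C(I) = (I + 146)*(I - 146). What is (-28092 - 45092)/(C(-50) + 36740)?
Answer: -18296/4481 ≈ -4.0830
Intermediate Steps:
C(I) = (-146 + I)*(146 + I) (C(I) = (146 + I)*(-146 + I) = (-146 + I)*(146 + I))
(-28092 - 45092)/(C(-50) + 36740) = (-28092 - 45092)/((-21316 + (-50)²) + 36740) = -73184/((-21316 + 2500) + 36740) = -73184/(-18816 + 36740) = -73184/17924 = -73184*1/17924 = -18296/4481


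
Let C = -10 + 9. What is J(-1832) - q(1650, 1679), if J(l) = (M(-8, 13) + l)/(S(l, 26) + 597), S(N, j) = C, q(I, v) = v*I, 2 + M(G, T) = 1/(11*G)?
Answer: -145299478193/52448 ≈ -2.7704e+6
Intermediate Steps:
M(G, T) = -2 + 1/(11*G)
q(I, v) = I*v
C = -1
S(N, j) = -1
J(l) = -177/52448 + l/596 (J(l) = ((-2 + (1/11)/(-8)) + l)/(-1 + 597) = ((-2 + (1/11)*(-⅛)) + l)/596 = ((-2 - 1/88) + l)*(1/596) = (-177/88 + l)*(1/596) = -177/52448 + l/596)
J(-1832) - q(1650, 1679) = (-177/52448 + (1/596)*(-1832)) - 1650*1679 = (-177/52448 - 458/149) - 1*2770350 = -161393/52448 - 2770350 = -145299478193/52448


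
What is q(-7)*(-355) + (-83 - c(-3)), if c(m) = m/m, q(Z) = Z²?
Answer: -17479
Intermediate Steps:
c(m) = 1
q(-7)*(-355) + (-83 - c(-3)) = (-7)²*(-355) + (-83 - 1*1) = 49*(-355) + (-83 - 1) = -17395 - 84 = -17479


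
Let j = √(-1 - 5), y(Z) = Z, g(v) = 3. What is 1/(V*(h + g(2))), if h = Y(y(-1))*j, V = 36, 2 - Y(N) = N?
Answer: 1/756 - I*√6/756 ≈ 0.0013228 - 0.0032401*I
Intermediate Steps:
j = I*√6 (j = √(-6) = I*√6 ≈ 2.4495*I)
Y(N) = 2 - N
h = 3*I*√6 (h = (2 - 1*(-1))*(I*√6) = (2 + 1)*(I*√6) = 3*(I*√6) = 3*I*√6 ≈ 7.3485*I)
1/(V*(h + g(2))) = 1/(36*(3*I*√6 + 3)) = 1/(36*(3 + 3*I*√6)) = 1/(108 + 108*I*√6)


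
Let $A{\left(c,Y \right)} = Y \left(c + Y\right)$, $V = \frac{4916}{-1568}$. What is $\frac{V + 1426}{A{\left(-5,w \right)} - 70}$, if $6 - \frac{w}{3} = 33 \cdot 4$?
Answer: $\frac{557763}{56723968} \approx 0.0098329$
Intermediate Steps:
$w = -378$ ($w = 18 - 3 \cdot 33 \cdot 4 = 18 - 396 = -378$)
$V = - \frac{1229}{392}$ ($V = 4916 \left(- \frac{1}{1568}\right) = - \frac{1229}{392} \approx -3.1352$)
$A{\left(c,Y \right)} = Y \left(Y + c\right)$
$\frac{V + 1426}{A{\left(-5,w \right)} - 70} = \frac{- \frac{1229}{392} + 1426}{- 378 \left(-378 - 5\right) - 70} = \frac{557763}{392 \left(\left(-378\right) \left(-383\right) - 70\right)} = \frac{557763}{392 \left(144774 - 70\right)} = \frac{557763}{392 \cdot 144704} = \frac{557763}{392} \cdot \frac{1}{144704} = \frac{557763}{56723968}$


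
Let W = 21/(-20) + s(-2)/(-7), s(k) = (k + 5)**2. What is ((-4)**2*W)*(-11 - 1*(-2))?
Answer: 11772/35 ≈ 336.34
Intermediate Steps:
s(k) = (5 + k)**2
W = -327/140 (W = 21/(-20) + (5 - 2)**2/(-7) = 21*(-1/20) + 3**2*(-1/7) = -21/20 + 9*(-1/7) = -21/20 - 9/7 = -327/140 ≈ -2.3357)
((-4)**2*W)*(-11 - 1*(-2)) = ((-4)**2*(-327/140))*(-11 - 1*(-2)) = (16*(-327/140))*(-11 + 2) = -1308/35*(-9) = 11772/35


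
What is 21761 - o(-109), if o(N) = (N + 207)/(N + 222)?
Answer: 2458895/113 ≈ 21760.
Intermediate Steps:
o(N) = (207 + N)/(222 + N)
21761 - o(-109) = 21761 - (207 - 109)/(222 - 109) = 21761 - 98/113 = 2458895/113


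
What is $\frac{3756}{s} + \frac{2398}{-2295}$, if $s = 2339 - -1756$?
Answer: $- \frac{26662}{208845} \approx -0.12766$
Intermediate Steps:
$s = 4095$ ($s = 2339 + 1756 = 4095$)
$\frac{3756}{s} + \frac{2398}{-2295} = \frac{3756}{4095} + \frac{2398}{-2295} = 3756 \cdot \frac{1}{4095} + 2398 \left(- \frac{1}{2295}\right) = \frac{1252}{1365} - \frac{2398}{2295} = - \frac{26662}{208845}$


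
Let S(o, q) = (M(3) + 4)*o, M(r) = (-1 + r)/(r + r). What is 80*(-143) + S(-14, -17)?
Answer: -34502/3 ≈ -11501.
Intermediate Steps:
M(r) = (-1 + r)/(2*r) (M(r) = (-1 + r)/((2*r)) = (-1 + r)*(1/(2*r)) = (-1 + r)/(2*r))
S(o, q) = 13*o/3 (S(o, q) = ((½)*(-1 + 3)/3 + 4)*o = ((½)*(⅓)*2 + 4)*o = (⅓ + 4)*o = 13*o/3)
80*(-143) + S(-14, -17) = 80*(-143) + (13/3)*(-14) = -11440 - 182/3 = -34502/3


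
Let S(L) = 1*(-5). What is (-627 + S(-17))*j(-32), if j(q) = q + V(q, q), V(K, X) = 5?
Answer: 17064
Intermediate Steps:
S(L) = -5
j(q) = 5 + q (j(q) = q + 5 = 5 + q)
(-627 + S(-17))*j(-32) = (-627 - 5)*(5 - 32) = -632*(-27) = 17064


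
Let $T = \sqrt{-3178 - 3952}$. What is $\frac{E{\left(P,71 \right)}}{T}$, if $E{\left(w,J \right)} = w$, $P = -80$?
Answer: $\frac{8 i \sqrt{7130}}{713} \approx 0.94743 i$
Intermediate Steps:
$T = i \sqrt{7130}$ ($T = \sqrt{-7130} = i \sqrt{7130} \approx 84.439 i$)
$\frac{E{\left(P,71 \right)}}{T} = - \frac{80}{i \sqrt{7130}} = - 80 \left(- \frac{i \sqrt{7130}}{7130}\right) = \frac{8 i \sqrt{7130}}{713}$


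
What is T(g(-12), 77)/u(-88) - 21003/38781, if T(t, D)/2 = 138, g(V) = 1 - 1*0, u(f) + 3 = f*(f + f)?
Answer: -104842633/200174595 ≈ -0.52376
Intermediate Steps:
u(f) = -3 + 2*f**2 (u(f) = -3 + f*(f + f) = -3 + f*(2*f) = -3 + 2*f**2)
g(V) = 1 (g(V) = 1 + 0 = 1)
T(t, D) = 276 (T(t, D) = 2*138 = 276)
T(g(-12), 77)/u(-88) - 21003/38781 = 276/(-3 + 2*(-88)**2) - 21003/38781 = 276/(-3 + 2*7744) - 21003*1/38781 = 276/(-3 + 15488) - 7001/12927 = 276/15485 - 7001/12927 = -104842633/200174595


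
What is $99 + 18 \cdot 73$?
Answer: $1413$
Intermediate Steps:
$99 + 18 \cdot 73 = 99 + 1314 = 1413$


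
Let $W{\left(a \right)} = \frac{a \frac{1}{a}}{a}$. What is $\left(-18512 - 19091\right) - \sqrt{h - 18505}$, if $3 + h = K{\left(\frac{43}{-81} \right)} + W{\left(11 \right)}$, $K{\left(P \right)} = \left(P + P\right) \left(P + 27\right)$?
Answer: $-37603 - \frac{i \sqrt{14715387841}}{891} \approx -37603.0 - 136.15 i$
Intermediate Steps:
$W{\left(a \right)} = \frac{1}{a}$ ($W{\left(a \right)} = 1 \frac{1}{a} = \frac{1}{a}$)
$K{\left(P \right)} = 2 P \left(27 + P\right)$
$h = - \frac{2238176}{72171}$ ($h = -3 + \left(2 \frac{43}{-81} \left(27 + \frac{43}{-81}\right) + \frac{1}{11}\right) = -3 + \left(2 \cdot 43 \left(- \frac{1}{81}\right) \left(27 + 43 \left(- \frac{1}{81}\right)\right) + \frac{1}{11}\right) = -3 + \left(2 \left(- \frac{43}{81}\right) \left(27 - \frac{43}{81}\right) + \frac{1}{11}\right) = -3 + \left(2 \left(- \frac{43}{81}\right) \frac{2144}{81} + \frac{1}{11}\right) = -3 + \left(- \frac{184384}{6561} + \frac{1}{11}\right) = -3 - \frac{2021663}{72171} = - \frac{2238176}{72171} \approx -31.012$)
$\left(-18512 - 19091\right) - \sqrt{h - 18505} = \left(-18512 - 19091\right) - \sqrt{- \frac{2238176}{72171} - 18505} = -37603 - \sqrt{- \frac{1337762531}{72171}} = -37603 - \frac{i \sqrt{14715387841}}{891}$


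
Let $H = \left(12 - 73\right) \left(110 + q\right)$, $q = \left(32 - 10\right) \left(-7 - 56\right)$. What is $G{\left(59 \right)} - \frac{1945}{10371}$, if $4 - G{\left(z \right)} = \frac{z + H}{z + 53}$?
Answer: $- \frac{803420677}{1161552} \approx -691.68$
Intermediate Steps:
$q = -1386$ ($q = 22 \left(-63\right) = -1386$)
$H = 77836$ ($H = \left(12 - 73\right) \left(110 - 1386\right) = \left(-61\right) \left(-1276\right) = 77836$)
$G{\left(z \right)} = 4 - \frac{77836 + z}{53 + z}$ ($G{\left(z \right)} = 4 - \frac{z + 77836}{z + 53} = 4 - \frac{77836 + z}{53 + z}$)
$G{\left(59 \right)} - \frac{1945}{10371} = \frac{-77624 + 3 \cdot 59}{53 + 59} - \frac{1945}{10371} = \frac{-77624 + 177}{112} - \frac{1945}{10371} = \frac{1}{112} \left(-77447\right) - \frac{1945}{10371} = - \frac{77447}{112} - \frac{1945}{10371} = - \frac{803420677}{1161552}$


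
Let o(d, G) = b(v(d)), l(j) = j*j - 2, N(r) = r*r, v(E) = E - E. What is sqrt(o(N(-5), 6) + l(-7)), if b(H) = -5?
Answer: sqrt(42) ≈ 6.4807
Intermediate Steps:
v(E) = 0
N(r) = r**2
l(j) = -2 + j**2 (l(j) = j**2 - 2 = -2 + j**2)
o(d, G) = -5
sqrt(o(N(-5), 6) + l(-7)) = sqrt(-5 + (-2 + (-7)**2)) = sqrt(-5 + (-2 + 49)) = sqrt(-5 + 47) = sqrt(42)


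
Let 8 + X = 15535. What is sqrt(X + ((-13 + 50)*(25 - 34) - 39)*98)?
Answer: I*sqrt(20929) ≈ 144.67*I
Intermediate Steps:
X = 15527 (X = -8 + 15535 = 15527)
sqrt(X + ((-13 + 50)*(25 - 34) - 39)*98) = sqrt(15527 + ((-13 + 50)*(25 - 34) - 39)*98) = sqrt(15527 + (37*(-9) - 39)*98) = sqrt(15527 + (-333 - 39)*98) = sqrt(15527 - 372*98) = sqrt(15527 - 36456) = sqrt(-20929) = I*sqrt(20929)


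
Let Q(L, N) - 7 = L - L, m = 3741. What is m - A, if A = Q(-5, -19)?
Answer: 3734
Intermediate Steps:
Q(L, N) = 7 (Q(L, N) = 7 + (L - L) = 7 + 0 = 7)
A = 7
m - A = 3741 - 1*7 = 3741 - 7 = 3734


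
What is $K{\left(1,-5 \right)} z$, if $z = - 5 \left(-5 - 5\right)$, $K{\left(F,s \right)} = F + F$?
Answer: $100$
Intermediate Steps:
$K{\left(F,s \right)} = 2 F$
$z = 50$ ($z = \left(-5\right) \left(-10\right) = 50$)
$K{\left(1,-5 \right)} z = 2 \cdot 1 \cdot 50 = 2 \cdot 50 = 100$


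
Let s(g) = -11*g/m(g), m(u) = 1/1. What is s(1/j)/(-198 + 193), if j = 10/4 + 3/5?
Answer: 22/31 ≈ 0.70968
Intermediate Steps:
m(u) = 1
j = 31/10 (j = 10*(1/4) + 3*(1/5) = 5/2 + 3/5 = 31/10 ≈ 3.1000)
s(g) = -11*g
s(1/j)/(-198 + 193) = (-11/31/10)/(-198 + 193) = -11*10/31/(-5) = -110/31*(-1/5) = 22/31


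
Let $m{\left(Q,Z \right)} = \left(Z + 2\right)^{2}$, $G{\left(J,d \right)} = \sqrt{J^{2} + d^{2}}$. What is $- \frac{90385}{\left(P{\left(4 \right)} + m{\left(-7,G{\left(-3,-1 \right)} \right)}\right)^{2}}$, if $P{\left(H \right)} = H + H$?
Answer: $- \frac{14551985}{26244} + \frac{994235 \sqrt{10}}{6561} \approx -75.286$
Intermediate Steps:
$P{\left(H \right)} = 2 H$
$m{\left(Q,Z \right)} = \left(2 + Z\right)^{2}$
$- \frac{90385}{\left(P{\left(4 \right)} + m{\left(-7,G{\left(-3,-1 \right)} \right)}\right)^{2}} = - \frac{90385}{\left(2 \cdot 4 + \left(2 + \sqrt{\left(-3\right)^{2} + \left(-1\right)^{2}}\right)^{2}\right)^{2}} = - \frac{90385}{\left(8 + \left(2 + \sqrt{9 + 1}\right)^{2}\right)^{2}} = - \frac{90385}{\left(8 + \left(2 + \sqrt{10}\right)^{2}\right)^{2}}$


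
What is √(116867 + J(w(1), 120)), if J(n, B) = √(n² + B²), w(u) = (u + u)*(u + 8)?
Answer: √(116867 + 6*√409) ≈ 342.04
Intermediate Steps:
w(u) = 2*u*(8 + u) (w(u) = (2*u)*(8 + u) = 2*u*(8 + u))
J(n, B) = √(B² + n²)
√(116867 + J(w(1), 120)) = √(116867 + √(120² + (2*1*(8 + 1))²)) = √(116867 + √(14400 + (2*1*9)²)) = √(116867 + √(14400 + 18²)) = √(116867 + √(14400 + 324)) = √(116867 + √14724) = √(116867 + 6*√409)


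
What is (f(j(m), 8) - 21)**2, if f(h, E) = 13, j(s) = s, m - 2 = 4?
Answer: 64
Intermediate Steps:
m = 6 (m = 2 + 4 = 6)
(f(j(m), 8) - 21)**2 = (13 - 21)**2 = (-8)**2 = 64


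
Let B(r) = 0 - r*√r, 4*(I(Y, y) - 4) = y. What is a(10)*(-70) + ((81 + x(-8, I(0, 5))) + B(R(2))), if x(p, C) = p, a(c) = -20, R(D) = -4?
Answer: 1473 + 8*I ≈ 1473.0 + 8.0*I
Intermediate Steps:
I(Y, y) = 4 + y/4
B(r) = -r^(3/2) (B(r) = 0 - r^(3/2) = -r^(3/2))
a(10)*(-70) + ((81 + x(-8, I(0, 5))) + B(R(2))) = -20*(-70) + ((81 - 8) - (-4)^(3/2)) = 1400 + (73 - (-8)*I) = 1400 + (73 + 8*I) = 1473 + 8*I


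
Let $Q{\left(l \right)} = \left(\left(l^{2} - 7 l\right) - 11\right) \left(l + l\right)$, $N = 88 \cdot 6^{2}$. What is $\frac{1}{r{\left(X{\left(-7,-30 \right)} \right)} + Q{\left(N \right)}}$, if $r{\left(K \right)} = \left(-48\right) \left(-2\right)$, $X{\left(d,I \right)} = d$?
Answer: $\frac{1}{63448938528} \approx 1.5761 \cdot 10^{-11}$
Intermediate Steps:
$r{\left(K \right)} = 96$
$N = 3168$ ($N = 88 \cdot 36 = 3168$)
$Q{\left(l \right)} = 2 l \left(-11 + l^{2} - 7 l\right)$ ($Q{\left(l \right)} = \left(-11 + l^{2} - 7 l\right) 2 l = 2 l \left(-11 + l^{2} - 7 l\right)$)
$\frac{1}{r{\left(X{\left(-7,-30 \right)} \right)} + Q{\left(N \right)}} = \frac{1}{96 + 2 \cdot 3168 \left(-11 + 3168^{2} - 22176\right)} = \frac{1}{96 + 2 \cdot 3168 \left(-11 + 10036224 - 22176\right)} = \frac{1}{96 + 2 \cdot 3168 \cdot 10014037} = \frac{1}{96 + 63448938432} = \frac{1}{63448938528}$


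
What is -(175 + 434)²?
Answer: -370881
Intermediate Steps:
-(175 + 434)² = -1*609² = -1*370881 = -370881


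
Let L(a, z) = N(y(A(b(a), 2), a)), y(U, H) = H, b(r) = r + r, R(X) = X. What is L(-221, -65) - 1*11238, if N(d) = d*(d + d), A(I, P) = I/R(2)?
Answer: 86444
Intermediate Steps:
b(r) = 2*r
A(I, P) = I/2
N(d) = 2*d**2 (N(d) = d*(2*d) = 2*d**2)
L(a, z) = 2*a**2
L(-221, -65) - 1*11238 = 2*(-221)**2 - 1*11238 = 2*48841 - 11238 = 97682 - 11238 = 86444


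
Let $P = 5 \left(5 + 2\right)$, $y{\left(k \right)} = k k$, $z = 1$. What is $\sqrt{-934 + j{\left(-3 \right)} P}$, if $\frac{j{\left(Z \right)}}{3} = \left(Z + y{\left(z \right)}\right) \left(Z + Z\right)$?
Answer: $\sqrt{326} \approx 18.055$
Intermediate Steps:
$y{\left(k \right)} = k^{2}$
$P = 35$ ($P = 5 \cdot 7 = 35$)
$j{\left(Z \right)} = 6 Z \left(1 + Z\right)$ ($j{\left(Z \right)} = 3 \left(Z + 1^{2}\right) \left(Z + Z\right) = 3 \left(Z + 1\right) 2 Z = 3 \left(1 + Z\right) 2 Z = 3 \cdot 2 Z \left(1 + Z\right) = 6 Z \left(1 + Z\right)$)
$\sqrt{-934 + j{\left(-3 \right)} P} = \sqrt{-934 + 6 \left(-3\right) \left(1 - 3\right) 35} = \sqrt{-934 + 6 \left(-3\right) \left(-2\right) 35} = \sqrt{-934 + 36 \cdot 35} = \sqrt{-934 + 1260} = \sqrt{326}$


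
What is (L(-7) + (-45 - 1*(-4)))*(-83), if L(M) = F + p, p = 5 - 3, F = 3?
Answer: 2988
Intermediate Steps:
p = 2
L(M) = 5 (L(M) = 3 + 2 = 5)
(L(-7) + (-45 - 1*(-4)))*(-83) = (5 + (-45 - 1*(-4)))*(-83) = (5 + (-45 + 4))*(-83) = (5 - 41)*(-83) = -36*(-83) = 2988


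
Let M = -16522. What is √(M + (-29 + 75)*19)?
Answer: 4*I*√978 ≈ 125.09*I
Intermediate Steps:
√(M + (-29 + 75)*19) = √(-16522 + (-29 + 75)*19) = √(-16522 + 46*19) = √(-16522 + 874) = √(-15648) = 4*I*√978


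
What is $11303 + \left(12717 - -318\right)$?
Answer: $24338$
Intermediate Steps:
$11303 + \left(12717 - -318\right) = 11303 + \left(12717 + 318\right) = 11303 + 13035 = 24338$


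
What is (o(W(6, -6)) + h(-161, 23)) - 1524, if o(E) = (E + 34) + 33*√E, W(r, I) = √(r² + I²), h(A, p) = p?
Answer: -1467 + 6*√2 + 33*2^(¾)*√3 ≈ -1362.4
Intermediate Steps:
W(r, I) = √(I² + r²)
o(E) = 34 + E + 33*√E (o(E) = (34 + E) + 33*√E = 34 + E + 33*√E)
(o(W(6, -6)) + h(-161, 23)) - 1524 = ((34 + √((-6)² + 6²) + 33*√(√((-6)² + 6²))) + 23) - 1524 = ((34 + √(36 + 36) + 33*√(√(36 + 36))) + 23) - 1524 = ((34 + √72 + 33*√(√72)) + 23) - 1524 = ((34 + 6*√2 + 33*√(6*√2)) + 23) - 1524 = ((34 + 6*√2 + 33*(2^(¾)*√3)) + 23) - 1524 = ((34 + 6*√2 + 33*2^(¾)*√3) + 23) - 1524 = (57 + 6*√2 + 33*2^(¾)*√3) - 1524 = -1467 + 6*√2 + 33*2^(¾)*√3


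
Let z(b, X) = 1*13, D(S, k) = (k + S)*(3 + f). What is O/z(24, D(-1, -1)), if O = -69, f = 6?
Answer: -69/13 ≈ -5.3077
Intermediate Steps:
D(S, k) = 9*S + 9*k (D(S, k) = (k + S)*(3 + 6) = (S + k)*9 = 9*S + 9*k)
z(b, X) = 13
O/z(24, D(-1, -1)) = -69/13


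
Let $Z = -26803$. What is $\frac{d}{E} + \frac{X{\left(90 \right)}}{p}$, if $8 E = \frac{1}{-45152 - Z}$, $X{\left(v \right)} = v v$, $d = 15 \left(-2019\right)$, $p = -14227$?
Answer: $\frac{63247490300340}{14227} \approx 4.4456 \cdot 10^{9}$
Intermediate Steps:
$d = -30285$
$X{\left(v \right)} = v^{2}$
$E = - \frac{1}{146792}$ ($E = \frac{1}{8 \left(-45152 - -26803\right)} = \frac{1}{8 \left(-45152 + 26803\right)} = \frac{1}{8 \left(-18349\right)} = \frac{1}{8} \left(- \frac{1}{18349}\right) = - \frac{1}{146792} \approx -6.8124 \cdot 10^{-6}$)
$\frac{d}{E} + \frac{X{\left(90 \right)}}{p} = - \frac{30285}{- \frac{1}{146792}} + \frac{90^{2}}{-14227} = \left(-30285\right) \left(-146792\right) + 8100 \left(- \frac{1}{14227}\right) = 4445595720 - \frac{8100}{14227} = \frac{63247490300340}{14227}$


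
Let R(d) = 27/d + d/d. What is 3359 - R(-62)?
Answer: 208223/62 ≈ 3358.4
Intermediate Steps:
R(d) = 1 + 27/d (R(d) = 27/d + 1 = 1 + 27/d)
3359 - R(-62) = 3359 - (27 - 62)/(-62) = 3359 - (-1)*(-35)/62 = 3359 - 1*35/62 = 3359 - 35/62 = 208223/62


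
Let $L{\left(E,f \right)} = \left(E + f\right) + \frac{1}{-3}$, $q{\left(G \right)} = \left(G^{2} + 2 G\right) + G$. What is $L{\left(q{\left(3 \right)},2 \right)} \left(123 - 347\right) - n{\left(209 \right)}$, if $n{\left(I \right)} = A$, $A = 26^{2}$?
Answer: $- \frac{15244}{3} \approx -5081.3$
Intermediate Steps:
$q{\left(G \right)} = G^{2} + 3 G$
$A = 676$
$n{\left(I \right)} = 676$
$L{\left(E,f \right)} = - \frac{1}{3} + E + f$ ($L{\left(E,f \right)} = \left(E + f\right) - \frac{1}{3} = - \frac{1}{3} + E + f$)
$L{\left(q{\left(3 \right)},2 \right)} \left(123 - 347\right) - n{\left(209 \right)} = \left(- \frac{1}{3} + 3 \left(3 + 3\right) + 2\right) \left(123 - 347\right) - 676 = \left(- \frac{1}{3} + 3 \cdot 6 + 2\right) \left(-224\right) - 676 = \left(- \frac{1}{3} + 18 + 2\right) \left(-224\right) - 676 = \frac{59}{3} \left(-224\right) - 676 = - \frac{13216}{3} - 676 = - \frac{15244}{3}$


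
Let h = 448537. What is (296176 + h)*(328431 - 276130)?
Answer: 38949234613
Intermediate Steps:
(296176 + h)*(328431 - 276130) = (296176 + 448537)*(328431 - 276130) = 744713*52301 = 38949234613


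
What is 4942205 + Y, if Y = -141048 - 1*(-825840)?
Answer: 5626997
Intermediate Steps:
Y = 684792 (Y = -141048 + 825840 = 684792)
4942205 + Y = 4942205 + 684792 = 5626997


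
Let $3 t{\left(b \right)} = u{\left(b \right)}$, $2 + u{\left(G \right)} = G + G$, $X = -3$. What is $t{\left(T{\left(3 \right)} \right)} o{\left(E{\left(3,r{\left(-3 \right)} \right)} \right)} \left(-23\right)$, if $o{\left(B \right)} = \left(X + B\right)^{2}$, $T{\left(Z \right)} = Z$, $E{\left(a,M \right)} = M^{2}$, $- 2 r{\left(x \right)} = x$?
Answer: $- \frac{69}{4} \approx -17.25$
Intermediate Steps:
$r{\left(x \right)} = - \frac{x}{2}$
$u{\left(G \right)} = -2 + 2 G$ ($u{\left(G \right)} = -2 + \left(G + G\right) = -2 + 2 G$)
$t{\left(b \right)} = - \frac{2}{3} + \frac{2 b}{3}$ ($t{\left(b \right)} = \frac{-2 + 2 b}{3} = - \frac{2}{3} + \frac{2 b}{3}$)
$o{\left(B \right)} = \left(-3 + B\right)^{2}$
$t{\left(T{\left(3 \right)} \right)} o{\left(E{\left(3,r{\left(-3 \right)} \right)} \right)} \left(-23\right) = \left(- \frac{2}{3} + \frac{2}{3} \cdot 3\right) \left(-3 + \left(\left(- \frac{1}{2}\right) \left(-3\right)\right)^{2}\right)^{2} \left(-23\right) = \left(- \frac{2}{3} + 2\right) \left(-3 + \left(\frac{3}{2}\right)^{2}\right)^{2} \left(-23\right) = \frac{4 \left(-3 + \frac{9}{4}\right)^{2}}{3} \left(-23\right) = \frac{4 \left(- \frac{3}{4}\right)^{2}}{3} \left(-23\right) = \frac{4}{3} \cdot \frac{9}{16} \left(-23\right) = \frac{3}{4} \left(-23\right) = - \frac{69}{4}$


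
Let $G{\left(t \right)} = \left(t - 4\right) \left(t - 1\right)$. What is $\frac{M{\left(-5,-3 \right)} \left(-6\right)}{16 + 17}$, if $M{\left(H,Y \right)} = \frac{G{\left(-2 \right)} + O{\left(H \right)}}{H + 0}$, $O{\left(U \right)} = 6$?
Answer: $\frac{48}{55} \approx 0.87273$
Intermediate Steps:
$G{\left(t \right)} = \left(-1 + t\right) \left(-4 + t\right)$ ($G{\left(t \right)} = \left(-4 + t\right) \left(-1 + t\right) = \left(-1 + t\right) \left(-4 + t\right)$)
$M{\left(H,Y \right)} = \frac{24}{H}$ ($M{\left(H,Y \right)} = \frac{\left(4 + \left(-2\right)^{2} - -10\right) + 6}{H + 0} = \frac{\left(4 + 4 + 10\right) + 6}{H} = \frac{18 + 6}{H} = \frac{24}{H}$)
$\frac{M{\left(-5,-3 \right)} \left(-6\right)}{16 + 17} = \frac{\frac{24}{-5} \left(-6\right)}{16 + 17} = \frac{24 \left(- \frac{1}{5}\right) \left(-6\right)}{33} = \left(- \frac{24}{5}\right) \left(-6\right) \frac{1}{33} = \frac{144}{5} \cdot \frac{1}{33} = \frac{48}{55}$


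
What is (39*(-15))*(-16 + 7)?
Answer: 5265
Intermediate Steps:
(39*(-15))*(-16 + 7) = -585*(-9) = 5265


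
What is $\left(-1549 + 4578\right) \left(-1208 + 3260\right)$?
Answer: $6215508$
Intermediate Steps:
$\left(-1549 + 4578\right) \left(-1208 + 3260\right) = 3029 \cdot 2052 = 6215508$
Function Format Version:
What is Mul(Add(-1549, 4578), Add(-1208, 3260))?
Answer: 6215508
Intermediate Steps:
Mul(Add(-1549, 4578), Add(-1208, 3260)) = Mul(3029, 2052) = 6215508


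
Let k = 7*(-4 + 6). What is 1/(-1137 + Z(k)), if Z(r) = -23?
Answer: -1/1160 ≈ -0.00086207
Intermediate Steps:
k = 14 (k = 7*2 = 14)
1/(-1137 + Z(k)) = 1/(-1137 - 23) = 1/(-1160) = -1/1160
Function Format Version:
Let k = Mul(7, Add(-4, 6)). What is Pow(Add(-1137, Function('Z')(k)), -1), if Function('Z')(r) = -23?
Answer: Rational(-1, 1160) ≈ -0.00086207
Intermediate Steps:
k = 14 (k = Mul(7, 2) = 14)
Pow(Add(-1137, Function('Z')(k)), -1) = Pow(Add(-1137, -23), -1) = Pow(-1160, -1) = Rational(-1, 1160)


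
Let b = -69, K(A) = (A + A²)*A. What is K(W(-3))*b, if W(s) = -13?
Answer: 139932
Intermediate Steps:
K(A) = A*(A + A²)
K(W(-3))*b = ((-13)²*(1 - 13))*(-69) = (169*(-12))*(-69) = -2028*(-69) = 139932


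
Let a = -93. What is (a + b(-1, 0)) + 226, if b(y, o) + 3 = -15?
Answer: 115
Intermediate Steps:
b(y, o) = -18 (b(y, o) = -3 - 15 = -18)
(a + b(-1, 0)) + 226 = (-93 - 18) + 226 = -111 + 226 = 115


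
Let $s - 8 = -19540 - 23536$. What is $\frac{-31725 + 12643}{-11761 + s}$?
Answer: $\frac{19082}{54829} \approx 0.34803$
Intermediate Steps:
$s = -43068$ ($s = 8 - 43076 = -43068$)
$\frac{-31725 + 12643}{-11761 + s} = \frac{-31725 + 12643}{-11761 - 43068} = - \frac{19082}{-54829} = \left(-19082\right) \left(- \frac{1}{54829}\right) = \frac{19082}{54829}$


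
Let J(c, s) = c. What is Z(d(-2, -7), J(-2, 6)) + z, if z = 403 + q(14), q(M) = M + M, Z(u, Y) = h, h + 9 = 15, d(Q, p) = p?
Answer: 437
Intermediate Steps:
h = 6 (h = -9 + 15 = 6)
Z(u, Y) = 6
q(M) = 2*M
z = 431 (z = 403 + 2*14 = 403 + 28 = 431)
Z(d(-2, -7), J(-2, 6)) + z = 6 + 431 = 437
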